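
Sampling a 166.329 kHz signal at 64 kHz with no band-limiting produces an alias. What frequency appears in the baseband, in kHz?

25.671 kHz

Nyquist = 64,000/2 = 32,000 Hz; 166,329 Hz exceeds it.
Alias = |166,329 − 3×64,000| = |166,329 − 192,000| = 25,671 Hz = 25.671 kHz.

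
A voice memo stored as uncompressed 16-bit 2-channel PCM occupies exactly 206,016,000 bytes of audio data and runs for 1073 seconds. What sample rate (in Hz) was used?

48,000 Hz

Bytes = sample_rate × seconds × bytes_per_sample × channels.
sample_rate = 206,016,000 / (1,073 × 2 × 2) = 206,016,000 / 4,292 = 48,000 Hz.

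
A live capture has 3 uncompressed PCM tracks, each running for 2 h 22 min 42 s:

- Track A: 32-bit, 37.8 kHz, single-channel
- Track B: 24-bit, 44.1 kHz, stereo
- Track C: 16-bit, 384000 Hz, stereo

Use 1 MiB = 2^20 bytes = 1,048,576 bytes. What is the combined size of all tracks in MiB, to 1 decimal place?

2 h 22 min 42 s = 8,562 s.
Track A: 37,800 × 8,562 × 4 × 1 = 1,294,574,400 bytes.
Track B: 44,100 × 8,562 × 3 × 2 = 2,265,505,200 bytes.
Track C: 384,000 × 8,562 × 2 × 2 = 13,151,232,000 bytes.
Total = 16,711,311,600 bytes = 15937.1 MiB.

15937.1 MiB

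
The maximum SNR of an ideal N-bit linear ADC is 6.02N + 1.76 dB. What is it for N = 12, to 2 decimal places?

6.02 × 12 + 1.76 = 74.00 dB.

74.00 dB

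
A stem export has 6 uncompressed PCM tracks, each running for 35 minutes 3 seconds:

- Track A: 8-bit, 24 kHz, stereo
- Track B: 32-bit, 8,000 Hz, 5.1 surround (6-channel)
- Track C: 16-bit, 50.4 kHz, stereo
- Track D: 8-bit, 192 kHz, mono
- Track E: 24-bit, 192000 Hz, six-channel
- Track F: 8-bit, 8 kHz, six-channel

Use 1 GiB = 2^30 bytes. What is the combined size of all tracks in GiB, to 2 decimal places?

35 minutes 3 seconds = 2,103 s.
Track A: 24,000 × 2,103 × 1 × 2 = 100,944,000 bytes.
Track B: 8,000 × 2,103 × 4 × 6 = 403,776,000 bytes.
Track C: 50,400 × 2,103 × 2 × 2 = 423,964,800 bytes.
Track D: 192,000 × 2,103 × 1 × 1 = 403,776,000 bytes.
Track E: 192,000 × 2,103 × 3 × 6 = 7,267,968,000 bytes.
Track F: 8,000 × 2,103 × 1 × 6 = 100,944,000 bytes.
Total = 8,701,372,800 bytes = 8.10 GiB.

8.10 GiB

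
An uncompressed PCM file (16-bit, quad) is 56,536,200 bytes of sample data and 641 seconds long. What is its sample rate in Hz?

Bytes = sample_rate × seconds × bytes_per_sample × channels.
sample_rate = 56,536,200 / (641 × 2 × 4) = 56,536,200 / 5,128 = 11,025 Hz.

11,025 Hz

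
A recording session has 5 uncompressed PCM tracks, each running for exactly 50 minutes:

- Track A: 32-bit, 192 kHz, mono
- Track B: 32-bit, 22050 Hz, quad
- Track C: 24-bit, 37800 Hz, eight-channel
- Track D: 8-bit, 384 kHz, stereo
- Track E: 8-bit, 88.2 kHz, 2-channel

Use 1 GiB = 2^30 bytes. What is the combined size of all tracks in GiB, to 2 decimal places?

8.30 GiB

exactly 50 minutes = 3,000 s.
Track A: 192,000 × 3,000 × 4 × 1 = 2,304,000,000 bytes.
Track B: 22,050 × 3,000 × 4 × 4 = 1,058,400,000 bytes.
Track C: 37,800 × 3,000 × 3 × 8 = 2,721,600,000 bytes.
Track D: 384,000 × 3,000 × 1 × 2 = 2,304,000,000 bytes.
Track E: 88,200 × 3,000 × 1 × 2 = 529,200,000 bytes.
Total = 8,917,200,000 bytes = 8.30 GiB.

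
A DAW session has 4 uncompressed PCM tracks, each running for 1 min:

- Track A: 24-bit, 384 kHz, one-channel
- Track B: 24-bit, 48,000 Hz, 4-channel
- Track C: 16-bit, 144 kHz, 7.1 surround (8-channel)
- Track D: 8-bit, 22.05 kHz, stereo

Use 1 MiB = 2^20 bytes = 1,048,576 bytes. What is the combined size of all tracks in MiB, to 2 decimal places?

233.24 MiB

1 min = 60 s.
Track A: 384,000 × 60 × 3 × 1 = 69,120,000 bytes.
Track B: 48,000 × 60 × 3 × 4 = 34,560,000 bytes.
Track C: 144,000 × 60 × 2 × 8 = 138,240,000 bytes.
Track D: 22,050 × 60 × 1 × 2 = 2,646,000 bytes.
Total = 244,566,000 bytes = 233.24 MiB.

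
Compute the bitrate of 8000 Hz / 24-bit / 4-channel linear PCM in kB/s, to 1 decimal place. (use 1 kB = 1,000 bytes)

Bit rate = 8,000 × 24 × 4 = 768,000 bits/s.
768,000 / 8 = 96,000 B/s = 96.0 kB/s.

96.0 kB/s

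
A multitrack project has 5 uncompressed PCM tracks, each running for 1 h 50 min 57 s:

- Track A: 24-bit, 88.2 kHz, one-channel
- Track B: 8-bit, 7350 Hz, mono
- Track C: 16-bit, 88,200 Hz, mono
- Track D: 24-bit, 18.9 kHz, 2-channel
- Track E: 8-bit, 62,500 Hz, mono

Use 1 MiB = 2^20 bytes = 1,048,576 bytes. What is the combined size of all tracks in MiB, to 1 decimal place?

3963.1 MiB

1 h 50 min 57 s = 6,657 s.
Track A: 88,200 × 6,657 × 3 × 1 = 1,761,442,200 bytes.
Track B: 7,350 × 6,657 × 1 × 1 = 48,928,950 bytes.
Track C: 88,200 × 6,657 × 2 × 1 = 1,174,294,800 bytes.
Track D: 18,900 × 6,657 × 3 × 2 = 754,903,800 bytes.
Track E: 62,500 × 6,657 × 1 × 1 = 416,062,500 bytes.
Total = 4,155,632,250 bytes = 3963.1 MiB.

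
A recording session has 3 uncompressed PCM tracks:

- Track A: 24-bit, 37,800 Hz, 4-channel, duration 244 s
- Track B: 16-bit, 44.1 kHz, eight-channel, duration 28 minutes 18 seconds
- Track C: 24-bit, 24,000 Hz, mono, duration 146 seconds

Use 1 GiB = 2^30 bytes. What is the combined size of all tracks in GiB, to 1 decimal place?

1.2 GiB

Track A: 37,800 × 244 × 3 × 4 = 110,678,400 bytes.
Track B: 28 minutes 18 seconds = 1,698 s; 44,100 × 1,698 × 2 × 8 = 1,198,108,800 bytes.
Track C: 24,000 × 146 × 3 × 1 = 10,512,000 bytes.
Total = 1,319,299,200 bytes = 1.2 GiB.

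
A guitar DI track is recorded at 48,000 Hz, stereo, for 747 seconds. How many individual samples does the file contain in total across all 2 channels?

48,000 × 747 s × 2 ch = 71,712,000 samples.

71,712,000 samples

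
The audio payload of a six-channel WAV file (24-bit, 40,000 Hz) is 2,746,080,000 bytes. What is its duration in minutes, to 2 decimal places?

63.57 minutes

Byte rate = 40,000 × 3 × 6 = 720,000 bytes/s.
Duration = 2,746,080,000 / 720,000 = 3,814 s.
3,814 s / 60 = 63.57 minutes.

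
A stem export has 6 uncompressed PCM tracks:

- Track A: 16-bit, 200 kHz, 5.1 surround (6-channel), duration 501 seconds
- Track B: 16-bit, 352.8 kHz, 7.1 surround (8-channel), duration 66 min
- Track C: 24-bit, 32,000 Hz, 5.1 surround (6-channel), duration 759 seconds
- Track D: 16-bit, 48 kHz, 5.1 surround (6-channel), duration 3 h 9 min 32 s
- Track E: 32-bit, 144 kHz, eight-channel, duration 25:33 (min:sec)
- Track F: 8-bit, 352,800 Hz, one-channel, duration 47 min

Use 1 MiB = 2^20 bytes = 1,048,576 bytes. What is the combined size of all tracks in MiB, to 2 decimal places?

36813.95 MiB

Track A: 200,000 × 501 × 2 × 6 = 1,202,400,000 bytes.
Track B: 66 min = 3,960 s; 352,800 × 3,960 × 2 × 8 = 22,353,408,000 bytes.
Track C: 32,000 × 759 × 3 × 6 = 437,184,000 bytes.
Track D: 3 h 9 min 32 s = 11,372 s; 48,000 × 11,372 × 2 × 6 = 6,550,272,000 bytes.
Track E: 25:33 (min:sec) = 1,533 s; 144,000 × 1,533 × 4 × 8 = 7,064,064,000 bytes.
Track F: 47 min = 2,820 s; 352,800 × 2,820 × 1 × 1 = 994,896,000 bytes.
Total = 38,602,224,000 bytes = 36813.95 MiB.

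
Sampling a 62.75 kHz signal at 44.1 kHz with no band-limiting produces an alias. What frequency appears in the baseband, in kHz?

Nyquist = 44,100/2 = 22,050 Hz; 62,750 Hz exceeds it.
Alias = |62,750 − 1×44,100| = |62,750 − 44,100| = 18,650 Hz = 18.65 kHz.

18.65 kHz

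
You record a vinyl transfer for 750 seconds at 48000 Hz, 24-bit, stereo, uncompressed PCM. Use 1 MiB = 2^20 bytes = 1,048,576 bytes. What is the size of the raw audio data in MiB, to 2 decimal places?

205.99 MiB

Bytes = 48,000 samples/s × 750 s × 3 bytes/sample × 2 ch = 216,000,000 bytes.
216,000,000 / 1,048,576 = 205.99 MiB.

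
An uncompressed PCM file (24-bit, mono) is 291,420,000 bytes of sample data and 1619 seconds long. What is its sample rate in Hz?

60,000 Hz

Bytes = sample_rate × seconds × bytes_per_sample × channels.
sample_rate = 291,420,000 / (1,619 × 3 × 1) = 291,420,000 / 4,857 = 60,000 Hz.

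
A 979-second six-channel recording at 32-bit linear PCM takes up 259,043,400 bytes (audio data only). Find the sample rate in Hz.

Bytes = sample_rate × seconds × bytes_per_sample × channels.
sample_rate = 259,043,400 / (979 × 4 × 6) = 259,043,400 / 23,496 = 11,025 Hz.

11,025 Hz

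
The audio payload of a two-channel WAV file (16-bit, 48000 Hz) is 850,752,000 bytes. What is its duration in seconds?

4,431 seconds

Byte rate = 48,000 × 2 × 2 = 192,000 bytes/s.
Duration = 850,752,000 / 192,000 = 4,431 s.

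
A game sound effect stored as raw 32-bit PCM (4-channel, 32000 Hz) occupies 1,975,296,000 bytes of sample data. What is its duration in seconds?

3,858 seconds

Byte rate = 32,000 × 4 × 4 = 512,000 bytes/s.
Duration = 1,975,296,000 / 512,000 = 3,858 s.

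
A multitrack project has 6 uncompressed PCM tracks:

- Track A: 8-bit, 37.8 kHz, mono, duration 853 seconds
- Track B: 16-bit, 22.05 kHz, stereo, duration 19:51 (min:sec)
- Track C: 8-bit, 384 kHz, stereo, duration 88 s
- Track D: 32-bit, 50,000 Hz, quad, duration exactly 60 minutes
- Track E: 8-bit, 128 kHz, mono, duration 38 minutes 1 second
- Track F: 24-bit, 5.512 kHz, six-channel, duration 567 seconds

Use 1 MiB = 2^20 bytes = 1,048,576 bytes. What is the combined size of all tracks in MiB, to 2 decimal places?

3274.06 MiB

Track A: 37,800 × 853 × 1 × 1 = 32,243,400 bytes.
Track B: 19:51 (min:sec) = 1,191 s; 22,050 × 1,191 × 2 × 2 = 105,046,200 bytes.
Track C: 384,000 × 88 × 1 × 2 = 67,584,000 bytes.
Track D: exactly 60 minutes = 3,600 s; 50,000 × 3,600 × 4 × 4 = 2,880,000,000 bytes.
Track E: 38 minutes 1 second = 2,281 s; 128,000 × 2,281 × 1 × 1 = 291,968,000 bytes.
Track F: 5,512 × 567 × 3 × 6 = 56,255,472 bytes.
Total = 3,433,097,072 bytes = 3274.06 MiB.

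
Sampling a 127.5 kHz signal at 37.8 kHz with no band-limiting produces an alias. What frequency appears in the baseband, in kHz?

14.1 kHz

Nyquist = 37,800/2 = 18,900 Hz; 127,500 Hz exceeds it.
Alias = |127,500 − 3×37,800| = |127,500 − 113,400| = 14,100 Hz = 14.1 kHz.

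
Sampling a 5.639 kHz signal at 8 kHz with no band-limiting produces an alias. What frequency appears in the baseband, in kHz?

Nyquist = 8,000/2 = 4,000 Hz; 5,639 Hz exceeds it.
Alias = |5,639 − 1×8,000| = |5,639 − 8,000| = 2,361 Hz = 2.361 kHz.

2.361 kHz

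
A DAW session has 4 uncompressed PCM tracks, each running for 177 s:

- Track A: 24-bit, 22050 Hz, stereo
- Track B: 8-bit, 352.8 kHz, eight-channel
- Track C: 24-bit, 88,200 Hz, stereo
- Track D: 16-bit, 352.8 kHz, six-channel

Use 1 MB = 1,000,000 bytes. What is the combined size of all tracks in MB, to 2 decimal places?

1366.00 MB

Track A: 22,050 × 177 × 3 × 2 = 23,417,100 bytes.
Track B: 352,800 × 177 × 1 × 8 = 499,564,800 bytes.
Track C: 88,200 × 177 × 3 × 2 = 93,668,400 bytes.
Track D: 352,800 × 177 × 2 × 6 = 749,347,200 bytes.
Total = 1,365,997,500 bytes = 1366.00 MB.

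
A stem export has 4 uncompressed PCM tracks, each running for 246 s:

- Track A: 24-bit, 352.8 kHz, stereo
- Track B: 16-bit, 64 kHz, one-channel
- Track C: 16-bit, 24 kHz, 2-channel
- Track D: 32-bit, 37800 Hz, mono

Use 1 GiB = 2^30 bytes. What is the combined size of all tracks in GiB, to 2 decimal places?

0.57 GiB

Track A: 352,800 × 246 × 3 × 2 = 520,732,800 bytes.
Track B: 64,000 × 246 × 2 × 1 = 31,488,000 bytes.
Track C: 24,000 × 246 × 2 × 2 = 23,616,000 bytes.
Track D: 37,800 × 246 × 4 × 1 = 37,195,200 bytes.
Total = 613,032,000 bytes = 0.57 GiB.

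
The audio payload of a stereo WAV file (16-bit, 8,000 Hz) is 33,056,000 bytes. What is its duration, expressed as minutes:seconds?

Byte rate = 8,000 × 2 × 2 = 32,000 bytes/s.
Duration = 33,056,000 / 32,000 = 1,033 s.
1,033 s = 17:13.

17:13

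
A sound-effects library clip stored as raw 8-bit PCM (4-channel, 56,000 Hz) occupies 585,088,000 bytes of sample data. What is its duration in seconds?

Byte rate = 56,000 × 1 × 4 = 224,000 bytes/s.
Duration = 585,088,000 / 224,000 = 2,612 s.

2,612 seconds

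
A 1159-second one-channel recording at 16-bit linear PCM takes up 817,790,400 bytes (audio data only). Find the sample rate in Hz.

352,800 Hz

Bytes = sample_rate × seconds × bytes_per_sample × channels.
sample_rate = 817,790,400 / (1,159 × 2 × 1) = 817,790,400 / 2,318 = 352,800 Hz.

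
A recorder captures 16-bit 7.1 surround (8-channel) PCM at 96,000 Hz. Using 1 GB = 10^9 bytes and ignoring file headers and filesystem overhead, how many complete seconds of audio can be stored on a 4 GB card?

2,604 seconds

Uncompressed byte rate = 96,000 × 2 × 8 = 1,536,000 bytes/s.
Capacity = 4 × 1,000,000,000 = 4,000,000,000 bytes.
4,000,000,000 / 1,536,000 ≈ 2604.17 s → 2,604 seconds.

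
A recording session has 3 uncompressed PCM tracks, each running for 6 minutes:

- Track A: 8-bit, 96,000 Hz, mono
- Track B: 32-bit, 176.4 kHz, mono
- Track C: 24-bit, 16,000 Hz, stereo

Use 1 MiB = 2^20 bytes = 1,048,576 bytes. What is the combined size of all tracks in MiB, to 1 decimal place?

308.2 MiB

6 minutes = 360 s.
Track A: 96,000 × 360 × 1 × 1 = 34,560,000 bytes.
Track B: 176,400 × 360 × 4 × 1 = 254,016,000 bytes.
Track C: 16,000 × 360 × 3 × 2 = 34,560,000 bytes.
Total = 323,136,000 bytes = 308.2 MiB.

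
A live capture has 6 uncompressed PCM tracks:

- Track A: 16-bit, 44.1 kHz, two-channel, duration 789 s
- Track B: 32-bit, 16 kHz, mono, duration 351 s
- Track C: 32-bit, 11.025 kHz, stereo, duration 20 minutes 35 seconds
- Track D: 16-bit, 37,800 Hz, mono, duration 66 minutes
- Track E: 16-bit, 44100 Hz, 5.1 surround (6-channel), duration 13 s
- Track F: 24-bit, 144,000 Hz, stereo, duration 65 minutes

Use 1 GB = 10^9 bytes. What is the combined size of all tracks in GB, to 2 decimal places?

3.95 GB

Track A: 44,100 × 789 × 2 × 2 = 139,179,600 bytes.
Track B: 16,000 × 351 × 4 × 1 = 22,464,000 bytes.
Track C: 20 minutes 35 seconds = 1,235 s; 11,025 × 1,235 × 4 × 2 = 108,927,000 bytes.
Track D: 66 minutes = 3,960 s; 37,800 × 3,960 × 2 × 1 = 299,376,000 bytes.
Track E: 44,100 × 13 × 2 × 6 = 6,879,600 bytes.
Track F: 65 minutes = 3,900 s; 144,000 × 3,900 × 3 × 2 = 3,369,600,000 bytes.
Total = 3,946,426,200 bytes = 3.95 GB.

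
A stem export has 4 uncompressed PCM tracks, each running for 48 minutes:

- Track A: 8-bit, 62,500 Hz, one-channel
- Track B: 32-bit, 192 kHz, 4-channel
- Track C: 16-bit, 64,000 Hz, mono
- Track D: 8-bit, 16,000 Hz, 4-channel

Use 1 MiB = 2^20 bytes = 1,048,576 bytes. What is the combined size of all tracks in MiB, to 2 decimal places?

9136.51 MiB

48 minutes = 2,880 s.
Track A: 62,500 × 2,880 × 1 × 1 = 180,000,000 bytes.
Track B: 192,000 × 2,880 × 4 × 4 = 8,847,360,000 bytes.
Track C: 64,000 × 2,880 × 2 × 1 = 368,640,000 bytes.
Track D: 16,000 × 2,880 × 1 × 4 = 184,320,000 bytes.
Total = 9,580,320,000 bytes = 9136.51 MiB.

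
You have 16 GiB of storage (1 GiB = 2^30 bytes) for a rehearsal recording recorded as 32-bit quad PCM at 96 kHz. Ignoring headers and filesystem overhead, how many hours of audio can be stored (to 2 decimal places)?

Uncompressed byte rate = 96,000 × 4 × 4 = 1,536,000 bytes/s.
Capacity = 16 × 1,073,741,824 = 17,179,869,184 bytes.
17,179,869,184 / 1,536,000 ≈ 11184.81 s → 3.11 hours.

3.11 hours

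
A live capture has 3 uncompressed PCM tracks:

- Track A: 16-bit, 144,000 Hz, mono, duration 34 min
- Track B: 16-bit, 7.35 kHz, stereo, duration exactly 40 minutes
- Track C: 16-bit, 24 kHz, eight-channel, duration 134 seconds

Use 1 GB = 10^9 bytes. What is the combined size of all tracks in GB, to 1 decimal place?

0.7 GB

Track A: 34 min = 2,040 s; 144,000 × 2,040 × 2 × 1 = 587,520,000 bytes.
Track B: exactly 40 minutes = 2,400 s; 7,350 × 2,400 × 2 × 2 = 70,560,000 bytes.
Track C: 24,000 × 134 × 2 × 8 = 51,456,000 bytes.
Total = 709,536,000 bytes = 0.7 GB.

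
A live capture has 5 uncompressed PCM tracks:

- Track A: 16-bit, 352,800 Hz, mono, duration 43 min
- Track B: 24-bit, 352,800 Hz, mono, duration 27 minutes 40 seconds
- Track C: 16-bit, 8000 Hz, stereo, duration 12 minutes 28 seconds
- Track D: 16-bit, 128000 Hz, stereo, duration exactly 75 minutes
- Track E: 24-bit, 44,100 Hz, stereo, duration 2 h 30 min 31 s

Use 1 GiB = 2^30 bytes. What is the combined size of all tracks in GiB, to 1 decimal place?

7.7 GiB

Track A: 43 min = 2,580 s; 352,800 × 2,580 × 2 × 1 = 1,820,448,000 bytes.
Track B: 27 minutes 40 seconds = 1,660 s; 352,800 × 1,660 × 3 × 1 = 1,756,944,000 bytes.
Track C: 12 minutes 28 seconds = 748 s; 8,000 × 748 × 2 × 2 = 23,936,000 bytes.
Track D: exactly 75 minutes = 4,500 s; 128,000 × 4,500 × 2 × 2 = 2,304,000,000 bytes.
Track E: 2 h 30 min 31 s = 9,031 s; 44,100 × 9,031 × 3 × 2 = 2,389,602,600 bytes.
Total = 8,294,930,600 bytes = 7.7 GiB.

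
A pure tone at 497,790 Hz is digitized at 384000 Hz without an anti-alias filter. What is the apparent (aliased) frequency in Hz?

113,790 Hz

Nyquist = 384,000/2 = 192,000 Hz; 497,790 Hz exceeds it.
Alias = |497,790 − 1×384,000| = |497,790 − 384,000| = 113,790 Hz.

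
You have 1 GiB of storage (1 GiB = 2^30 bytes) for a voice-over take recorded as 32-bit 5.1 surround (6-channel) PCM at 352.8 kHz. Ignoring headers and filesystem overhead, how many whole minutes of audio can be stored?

2 minutes

Uncompressed byte rate = 352,800 × 4 × 6 = 8,467,200 bytes/s.
Capacity = 1 × 1,073,741,824 = 1,073,741,824 bytes.
1,073,741,824 / 8,467,200 ≈ 126.81 s → 2 minutes.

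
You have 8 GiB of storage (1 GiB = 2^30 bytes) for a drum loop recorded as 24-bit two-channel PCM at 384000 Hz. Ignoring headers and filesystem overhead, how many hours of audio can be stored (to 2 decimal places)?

Uncompressed byte rate = 384,000 × 3 × 2 = 2,304,000 bytes/s.
Capacity = 8 × 1,073,741,824 = 8,589,934,592 bytes.
8,589,934,592 / 2,304,000 ≈ 3728.27 s → 1.04 hours.

1.04 hours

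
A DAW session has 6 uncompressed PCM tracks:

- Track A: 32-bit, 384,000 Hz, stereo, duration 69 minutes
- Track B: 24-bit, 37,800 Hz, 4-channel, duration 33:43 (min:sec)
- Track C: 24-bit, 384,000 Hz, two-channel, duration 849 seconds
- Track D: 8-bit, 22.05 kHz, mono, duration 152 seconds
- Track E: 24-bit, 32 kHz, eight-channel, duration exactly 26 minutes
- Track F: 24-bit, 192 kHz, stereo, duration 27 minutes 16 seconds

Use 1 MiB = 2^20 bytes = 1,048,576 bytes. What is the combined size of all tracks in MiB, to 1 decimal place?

Track A: 69 minutes = 4,140 s; 384,000 × 4,140 × 4 × 2 = 12,718,080,000 bytes.
Track B: 33:43 (min:sec) = 2,023 s; 37,800 × 2,023 × 3 × 4 = 917,632,800 bytes.
Track C: 384,000 × 849 × 3 × 2 = 1,956,096,000 bytes.
Track D: 22,050 × 152 × 1 × 1 = 3,351,600 bytes.
Track E: exactly 26 minutes = 1,560 s; 32,000 × 1,560 × 3 × 8 = 1,198,080,000 bytes.
Track F: 27 minutes 16 seconds = 1,636 s; 192,000 × 1,636 × 3 × 2 = 1,884,672,000 bytes.
Total = 18,677,912,400 bytes = 17812.6 MiB.

17812.6 MiB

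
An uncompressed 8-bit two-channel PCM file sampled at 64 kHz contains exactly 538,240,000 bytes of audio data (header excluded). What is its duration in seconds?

4,205 seconds

Byte rate = 64,000 × 1 × 2 = 128,000 bytes/s.
Duration = 538,240,000 / 128,000 = 4,205 s.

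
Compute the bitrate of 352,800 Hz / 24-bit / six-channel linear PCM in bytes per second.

Bit rate = 352,800 × 24 × 6 = 50,803,200 bits/s.
50,803,200 / 8 = 6,350,400 bytes/s.

6,350,400 bytes/s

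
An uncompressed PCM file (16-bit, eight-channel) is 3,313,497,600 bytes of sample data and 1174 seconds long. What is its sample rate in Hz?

176,400 Hz

Bytes = sample_rate × seconds × bytes_per_sample × channels.
sample_rate = 3,313,497,600 / (1,174 × 2 × 8) = 3,313,497,600 / 18,784 = 176,400 Hz.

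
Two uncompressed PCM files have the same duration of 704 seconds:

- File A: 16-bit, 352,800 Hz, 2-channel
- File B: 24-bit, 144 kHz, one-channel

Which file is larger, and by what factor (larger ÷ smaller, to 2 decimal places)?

File A: 352,800 × 2 × 2 = 1,411,200 bytes/s.
File B: 144,000 × 3 × 1 = 432,000 bytes/s.
File A is larger; ratio = 993,484,800 / 304,128,000 = 3.27.

File A, by a factor of 3.27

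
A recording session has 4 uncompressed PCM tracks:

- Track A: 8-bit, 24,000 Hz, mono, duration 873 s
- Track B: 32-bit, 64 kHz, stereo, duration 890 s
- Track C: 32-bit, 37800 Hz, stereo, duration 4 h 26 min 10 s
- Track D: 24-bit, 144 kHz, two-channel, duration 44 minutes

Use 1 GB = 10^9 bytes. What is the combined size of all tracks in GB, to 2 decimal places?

7.59 GB

Track A: 24,000 × 873 × 1 × 1 = 20,952,000 bytes.
Track B: 64,000 × 890 × 4 × 2 = 455,680,000 bytes.
Track C: 4 h 26 min 10 s = 15,970 s; 37,800 × 15,970 × 4 × 2 = 4,829,328,000 bytes.
Track D: 44 minutes = 2,640 s; 144,000 × 2,640 × 3 × 2 = 2,280,960,000 bytes.
Total = 7,586,920,000 bytes = 7.59 GB.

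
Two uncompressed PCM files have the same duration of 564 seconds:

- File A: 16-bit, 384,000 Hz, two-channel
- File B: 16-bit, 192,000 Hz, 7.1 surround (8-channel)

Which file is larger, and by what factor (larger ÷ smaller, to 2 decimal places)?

File B, by a factor of 2.00

File A: 384,000 × 2 × 2 = 1,536,000 bytes/s.
File B: 192,000 × 2 × 8 = 3,072,000 bytes/s.
File B is larger; ratio = 1,732,608,000 / 866,304,000 = 2.00.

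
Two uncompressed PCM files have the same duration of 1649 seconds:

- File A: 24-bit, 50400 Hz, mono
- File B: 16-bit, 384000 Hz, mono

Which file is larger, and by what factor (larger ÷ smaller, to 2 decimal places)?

File B, by a factor of 5.08

File A: 50,400 × 3 × 1 = 151,200 bytes/s.
File B: 384,000 × 2 × 1 = 768,000 bytes/s.
File B is larger; ratio = 1,266,432,000 / 249,328,800 = 5.08.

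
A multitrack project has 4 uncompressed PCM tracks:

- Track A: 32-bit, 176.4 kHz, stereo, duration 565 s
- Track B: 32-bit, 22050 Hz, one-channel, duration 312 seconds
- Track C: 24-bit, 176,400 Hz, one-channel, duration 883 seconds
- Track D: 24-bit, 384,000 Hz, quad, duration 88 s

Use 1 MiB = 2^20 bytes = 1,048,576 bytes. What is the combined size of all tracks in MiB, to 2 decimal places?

1618.99 MiB

Track A: 176,400 × 565 × 4 × 2 = 797,328,000 bytes.
Track B: 22,050 × 312 × 4 × 1 = 27,518,400 bytes.
Track C: 176,400 × 883 × 3 × 1 = 467,283,600 bytes.
Track D: 384,000 × 88 × 3 × 4 = 405,504,000 bytes.
Total = 1,697,634,000 bytes = 1618.99 MiB.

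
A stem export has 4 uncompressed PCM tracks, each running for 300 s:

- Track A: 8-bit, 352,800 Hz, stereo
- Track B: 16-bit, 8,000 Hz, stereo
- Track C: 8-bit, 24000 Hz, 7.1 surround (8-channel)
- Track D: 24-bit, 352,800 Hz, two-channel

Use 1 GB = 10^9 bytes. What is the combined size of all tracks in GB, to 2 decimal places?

0.91 GB

Track A: 352,800 × 300 × 1 × 2 = 211,680,000 bytes.
Track B: 8,000 × 300 × 2 × 2 = 9,600,000 bytes.
Track C: 24,000 × 300 × 1 × 8 = 57,600,000 bytes.
Track D: 352,800 × 300 × 3 × 2 = 635,040,000 bytes.
Total = 913,920,000 bytes = 0.91 GB.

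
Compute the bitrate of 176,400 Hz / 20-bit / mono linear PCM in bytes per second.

Bit rate = 176,400 × 20 × 1 = 3,528,000 bits/s.
3,528,000 / 8 = 441,000 bytes/s.

441,000 bytes/s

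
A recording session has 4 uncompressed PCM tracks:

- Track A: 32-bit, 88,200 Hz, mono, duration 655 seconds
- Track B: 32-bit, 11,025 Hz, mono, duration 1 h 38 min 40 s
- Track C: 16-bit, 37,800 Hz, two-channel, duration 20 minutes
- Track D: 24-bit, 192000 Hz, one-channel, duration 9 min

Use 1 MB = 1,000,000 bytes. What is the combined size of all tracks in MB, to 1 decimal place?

Track A: 88,200 × 655 × 4 × 1 = 231,084,000 bytes.
Track B: 1 h 38 min 40 s = 5,920 s; 11,025 × 5,920 × 4 × 1 = 261,072,000 bytes.
Track C: 20 minutes = 1,200 s; 37,800 × 1,200 × 2 × 2 = 181,440,000 bytes.
Track D: 9 min = 540 s; 192,000 × 540 × 3 × 1 = 311,040,000 bytes.
Total = 984,636,000 bytes = 984.6 MB.

984.6 MB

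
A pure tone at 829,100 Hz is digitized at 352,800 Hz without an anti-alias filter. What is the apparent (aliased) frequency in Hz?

Nyquist = 352,800/2 = 176,400 Hz; 829,100 Hz exceeds it.
Alias = |829,100 − 2×352,800| = |829,100 − 705,600| = 123,500 Hz.

123,500 Hz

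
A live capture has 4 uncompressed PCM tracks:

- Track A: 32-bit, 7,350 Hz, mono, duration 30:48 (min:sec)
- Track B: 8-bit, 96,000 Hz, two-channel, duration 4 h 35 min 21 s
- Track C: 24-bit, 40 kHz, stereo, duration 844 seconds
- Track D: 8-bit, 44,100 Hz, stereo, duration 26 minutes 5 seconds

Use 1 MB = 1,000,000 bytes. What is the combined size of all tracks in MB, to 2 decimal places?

Track A: 30:48 (min:sec) = 1,848 s; 7,350 × 1,848 × 4 × 1 = 54,331,200 bytes.
Track B: 4 h 35 min 21 s = 16,521 s; 96,000 × 16,521 × 1 × 2 = 3,172,032,000 bytes.
Track C: 40,000 × 844 × 3 × 2 = 202,560,000 bytes.
Track D: 26 minutes 5 seconds = 1,565 s; 44,100 × 1,565 × 1 × 2 = 138,033,000 bytes.
Total = 3,566,956,200 bytes = 3566.96 MB.

3566.96 MB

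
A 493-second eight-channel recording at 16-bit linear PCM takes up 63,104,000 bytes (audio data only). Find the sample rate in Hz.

Bytes = sample_rate × seconds × bytes_per_sample × channels.
sample_rate = 63,104,000 / (493 × 2 × 8) = 63,104,000 / 7,888 = 8,000 Hz.

8,000 Hz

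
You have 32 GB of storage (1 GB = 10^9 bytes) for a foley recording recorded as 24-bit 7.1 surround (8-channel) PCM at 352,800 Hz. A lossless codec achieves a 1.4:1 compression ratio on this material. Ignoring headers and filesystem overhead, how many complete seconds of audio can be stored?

Uncompressed byte rate = 352,800 × 3 × 8 = 8,467,200 bytes/s.
After 1.4:1 compression, effective rate ≈ 6048000 bytes/s.
Capacity = 32 × 1,000,000,000 = 32,000,000,000 bytes.
32,000,000,000 / effective rate ≈ 5291.01 s → 5,291 seconds.

5,291 seconds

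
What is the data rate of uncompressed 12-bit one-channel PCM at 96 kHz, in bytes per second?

144,000 bytes/s

Bit rate = 96,000 × 12 × 1 = 1,152,000 bits/s.
1,152,000 / 8 = 144,000 bytes/s.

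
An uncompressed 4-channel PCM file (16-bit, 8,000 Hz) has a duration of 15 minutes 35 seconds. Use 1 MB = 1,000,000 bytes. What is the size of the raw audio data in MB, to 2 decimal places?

59.84 MB

Duration = 15 minutes 35 seconds = 935 s.
Bytes = 8,000 samples/s × 935 s × 2 bytes/sample × 4 ch = 59,840,000 bytes.
59,840,000 / 1,000,000 = 59.84 MB.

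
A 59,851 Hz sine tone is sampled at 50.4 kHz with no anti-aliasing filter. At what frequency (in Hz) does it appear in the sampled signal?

Nyquist = 50,400/2 = 25,200 Hz; 59,851 Hz exceeds it.
Alias = |59,851 − 1×50,400| = |59,851 − 50,400| = 9,451 Hz.

9,451 Hz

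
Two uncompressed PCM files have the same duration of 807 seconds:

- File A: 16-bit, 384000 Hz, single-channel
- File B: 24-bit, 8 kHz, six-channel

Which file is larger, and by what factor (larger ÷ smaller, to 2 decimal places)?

File A, by a factor of 5.33

File A: 384,000 × 2 × 1 = 768,000 bytes/s.
File B: 8,000 × 3 × 6 = 144,000 bytes/s.
File A is larger; ratio = 619,776,000 / 116,208,000 = 5.33.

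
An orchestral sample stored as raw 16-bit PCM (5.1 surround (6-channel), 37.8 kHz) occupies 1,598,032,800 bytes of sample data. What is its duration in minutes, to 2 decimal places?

58.72 minutes

Byte rate = 37,800 × 2 × 6 = 453,600 bytes/s.
Duration = 1,598,032,800 / 453,600 = 3,523 s.
3,523 s / 60 = 58.72 minutes.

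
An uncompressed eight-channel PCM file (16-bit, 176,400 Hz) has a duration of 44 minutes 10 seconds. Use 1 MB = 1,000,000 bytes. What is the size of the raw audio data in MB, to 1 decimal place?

Duration = 44 minutes 10 seconds = 2,650 s.
Bytes = 176,400 samples/s × 2,650 s × 2 bytes/sample × 8 ch = 7,479,360,000 bytes.
7,479,360,000 / 1,000,000 = 7479.4 MB.

7479.4 MB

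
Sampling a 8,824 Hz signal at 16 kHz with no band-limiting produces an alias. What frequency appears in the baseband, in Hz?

7,176 Hz

Nyquist = 16,000/2 = 8,000 Hz; 8,824 Hz exceeds it.
Alias = |8,824 − 1×16,000| = |8,824 − 16,000| = 7,176 Hz.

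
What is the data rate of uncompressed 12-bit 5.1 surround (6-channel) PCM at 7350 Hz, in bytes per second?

Bit rate = 7,350 × 12 × 6 = 529,200 bits/s.
529,200 / 8 = 66,150 bytes/s.

66,150 bytes/s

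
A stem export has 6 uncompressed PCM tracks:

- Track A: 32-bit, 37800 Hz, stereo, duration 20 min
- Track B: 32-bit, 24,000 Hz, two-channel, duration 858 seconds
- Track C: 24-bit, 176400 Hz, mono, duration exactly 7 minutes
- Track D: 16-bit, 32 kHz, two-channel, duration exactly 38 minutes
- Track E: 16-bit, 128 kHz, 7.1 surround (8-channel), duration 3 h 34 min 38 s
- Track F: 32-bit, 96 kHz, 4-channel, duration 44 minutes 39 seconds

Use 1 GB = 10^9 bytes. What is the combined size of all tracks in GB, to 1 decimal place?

Track A: 20 min = 1,200 s; 37,800 × 1,200 × 4 × 2 = 362,880,000 bytes.
Track B: 24,000 × 858 × 4 × 2 = 164,736,000 bytes.
Track C: exactly 7 minutes = 420 s; 176,400 × 420 × 3 × 1 = 222,264,000 bytes.
Track D: exactly 38 minutes = 2,280 s; 32,000 × 2,280 × 2 × 2 = 291,840,000 bytes.
Track E: 3 h 34 min 38 s = 12,878 s; 128,000 × 12,878 × 2 × 8 = 26,374,144,000 bytes.
Track F: 44 minutes 39 seconds = 2,679 s; 96,000 × 2,679 × 4 × 4 = 4,114,944,000 bytes.
Total = 31,530,808,000 bytes = 31.5 GB.

31.5 GB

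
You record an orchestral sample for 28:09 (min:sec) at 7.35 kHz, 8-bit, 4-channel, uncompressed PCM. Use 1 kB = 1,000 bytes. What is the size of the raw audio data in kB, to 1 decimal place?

49656.6 kB

Duration = 28:09 (min:sec) = 1,689 s.
Bytes = 7,350 samples/s × 1,689 s × 1 bytes/sample × 4 ch = 49,656,600 bytes.
49,656,600 / 1,000 = 49656.6 kB.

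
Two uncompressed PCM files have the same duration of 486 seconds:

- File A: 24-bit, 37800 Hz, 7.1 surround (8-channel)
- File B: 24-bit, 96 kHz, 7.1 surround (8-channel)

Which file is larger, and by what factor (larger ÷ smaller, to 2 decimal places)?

File B, by a factor of 2.54

File A: 37,800 × 3 × 8 = 907,200 bytes/s.
File B: 96,000 × 3 × 8 = 2,304,000 bytes/s.
File B is larger; ratio = 1,119,744,000 / 440,899,200 = 2.54.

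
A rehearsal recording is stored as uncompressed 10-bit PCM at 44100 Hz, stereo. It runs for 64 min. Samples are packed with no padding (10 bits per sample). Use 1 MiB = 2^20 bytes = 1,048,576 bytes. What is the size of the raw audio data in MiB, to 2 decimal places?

403.75 MiB

Duration = 64 min = 3,840 s.
Bits = 44,100 × 3,840 × 10 × 2 = 3,386,880,000 bits = 423,360,000 bytes.
423,360,000 / 1,048,576 = 403.75 MiB.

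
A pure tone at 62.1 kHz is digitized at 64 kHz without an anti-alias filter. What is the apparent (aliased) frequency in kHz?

Nyquist = 64,000/2 = 32,000 Hz; 62,100 Hz exceeds it.
Alias = |62,100 − 1×64,000| = |62,100 − 64,000| = 1,900 Hz = 1.9 kHz.

1.9 kHz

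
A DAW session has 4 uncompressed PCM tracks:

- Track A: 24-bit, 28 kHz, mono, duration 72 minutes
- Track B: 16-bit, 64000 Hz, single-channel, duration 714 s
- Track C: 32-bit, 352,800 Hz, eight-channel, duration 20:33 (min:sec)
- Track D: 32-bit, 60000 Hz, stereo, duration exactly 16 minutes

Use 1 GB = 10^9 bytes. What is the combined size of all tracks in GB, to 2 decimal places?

14.84 GB

Track A: 72 minutes = 4,320 s; 28,000 × 4,320 × 3 × 1 = 362,880,000 bytes.
Track B: 64,000 × 714 × 2 × 1 = 91,392,000 bytes.
Track C: 20:33 (min:sec) = 1,233 s; 352,800 × 1,233 × 4 × 8 = 13,920,076,800 bytes.
Track D: exactly 16 minutes = 960 s; 60,000 × 960 × 4 × 2 = 460,800,000 bytes.
Total = 14,835,148,800 bytes = 14.84 GB.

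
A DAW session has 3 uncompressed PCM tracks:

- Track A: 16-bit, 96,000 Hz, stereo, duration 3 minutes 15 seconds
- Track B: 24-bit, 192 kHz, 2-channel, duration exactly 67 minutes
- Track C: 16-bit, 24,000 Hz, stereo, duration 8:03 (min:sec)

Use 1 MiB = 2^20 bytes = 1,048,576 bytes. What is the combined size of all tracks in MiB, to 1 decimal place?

4532.1 MiB

Track A: 3 minutes 15 seconds = 195 s; 96,000 × 195 × 2 × 2 = 74,880,000 bytes.
Track B: exactly 67 minutes = 4,020 s; 192,000 × 4,020 × 3 × 2 = 4,631,040,000 bytes.
Track C: 8:03 (min:sec) = 483 s; 24,000 × 483 × 2 × 2 = 46,368,000 bytes.
Total = 4,752,288,000 bytes = 4532.1 MiB.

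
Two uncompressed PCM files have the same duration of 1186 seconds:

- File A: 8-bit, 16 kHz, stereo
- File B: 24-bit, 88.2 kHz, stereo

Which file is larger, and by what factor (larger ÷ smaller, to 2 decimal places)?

File B, by a factor of 16.54

File A: 16,000 × 1 × 2 = 32,000 bytes/s.
File B: 88,200 × 3 × 2 = 529,200 bytes/s.
File B is larger; ratio = 627,631,200 / 37,952,000 = 16.54.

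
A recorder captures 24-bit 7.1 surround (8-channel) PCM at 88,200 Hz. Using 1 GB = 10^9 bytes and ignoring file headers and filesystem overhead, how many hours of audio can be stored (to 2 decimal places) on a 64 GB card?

Uncompressed byte rate = 88,200 × 3 × 8 = 2,116,800 bytes/s.
Capacity = 64 × 1,000,000,000 = 64,000,000,000 bytes.
64,000,000,000 / 2,116,800 ≈ 30234.32 s → 8.40 hours.

8.40 hours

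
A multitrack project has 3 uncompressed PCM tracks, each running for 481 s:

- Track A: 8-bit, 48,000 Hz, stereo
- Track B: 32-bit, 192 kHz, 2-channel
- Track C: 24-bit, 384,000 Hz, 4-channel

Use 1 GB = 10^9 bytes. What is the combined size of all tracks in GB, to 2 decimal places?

3.00 GB

Track A: 48,000 × 481 × 1 × 2 = 46,176,000 bytes.
Track B: 192,000 × 481 × 4 × 2 = 738,816,000 bytes.
Track C: 384,000 × 481 × 3 × 4 = 2,216,448,000 bytes.
Total = 3,001,440,000 bytes = 3.00 GB.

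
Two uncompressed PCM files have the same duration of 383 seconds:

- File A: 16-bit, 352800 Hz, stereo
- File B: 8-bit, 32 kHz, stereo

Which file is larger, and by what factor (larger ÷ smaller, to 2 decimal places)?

File A, by a factor of 22.05

File A: 352,800 × 2 × 2 = 1,411,200 bytes/s.
File B: 32,000 × 1 × 2 = 64,000 bytes/s.
File A is larger; ratio = 540,489,600 / 24,512,000 = 22.05.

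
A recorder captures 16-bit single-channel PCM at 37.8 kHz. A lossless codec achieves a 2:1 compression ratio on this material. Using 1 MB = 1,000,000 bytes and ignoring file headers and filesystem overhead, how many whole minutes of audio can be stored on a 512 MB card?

225 minutes

Uncompressed byte rate = 37,800 × 2 × 1 = 75,600 bytes/s.
After 2:1 compression, effective rate ≈ 37800 bytes/s.
Capacity = 512 × 1,000,000 = 512,000,000 bytes.
512,000,000 / effective rate ≈ 13544.97 s → 225 minutes.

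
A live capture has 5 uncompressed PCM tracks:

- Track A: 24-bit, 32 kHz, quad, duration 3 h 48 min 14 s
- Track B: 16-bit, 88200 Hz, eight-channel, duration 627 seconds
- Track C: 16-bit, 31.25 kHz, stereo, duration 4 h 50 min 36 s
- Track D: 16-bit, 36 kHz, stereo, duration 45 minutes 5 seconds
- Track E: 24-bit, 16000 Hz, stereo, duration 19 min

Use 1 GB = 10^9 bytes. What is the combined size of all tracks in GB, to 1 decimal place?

8.8 GB

Track A: 3 h 48 min 14 s = 13,694 s; 32,000 × 13,694 × 3 × 4 = 5,258,496,000 bytes.
Track B: 88,200 × 627 × 2 × 8 = 884,822,400 bytes.
Track C: 4 h 50 min 36 s = 17,436 s; 31,250 × 17,436 × 2 × 2 = 2,179,500,000 bytes.
Track D: 45 minutes 5 seconds = 2,705 s; 36,000 × 2,705 × 2 × 2 = 389,520,000 bytes.
Track E: 19 min = 1,140 s; 16,000 × 1,140 × 3 × 2 = 109,440,000 bytes.
Total = 8,821,778,400 bytes = 8.8 GB.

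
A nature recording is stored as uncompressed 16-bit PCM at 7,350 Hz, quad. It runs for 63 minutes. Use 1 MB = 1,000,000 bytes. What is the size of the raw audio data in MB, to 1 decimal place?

Duration = 63 minutes = 3,780 s.
Bytes = 7,350 samples/s × 3,780 s × 2 bytes/sample × 4 ch = 222,264,000 bytes.
222,264,000 / 1,000,000 = 222.3 MB.

222.3 MB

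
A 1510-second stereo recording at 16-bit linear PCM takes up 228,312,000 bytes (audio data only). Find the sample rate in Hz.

37,800 Hz

Bytes = sample_rate × seconds × bytes_per_sample × channels.
sample_rate = 228,312,000 / (1,510 × 2 × 2) = 228,312,000 / 6,040 = 37,800 Hz.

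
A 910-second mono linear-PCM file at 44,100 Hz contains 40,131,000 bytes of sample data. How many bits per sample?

8 bits

Bytes per sample = 40,131,000 / (44,100 × 910 × 1) = 40,131,000 / 40,131,000 = 1.
Bit depth = 1 × 8 = 8 bits.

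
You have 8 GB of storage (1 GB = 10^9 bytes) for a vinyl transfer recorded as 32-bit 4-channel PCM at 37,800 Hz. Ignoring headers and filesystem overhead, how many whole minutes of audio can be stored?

Uncompressed byte rate = 37,800 × 4 × 4 = 604,800 bytes/s.
Capacity = 8 × 1,000,000,000 = 8,000,000,000 bytes.
8,000,000,000 / 604,800 ≈ 13227.51 s → 220 minutes.

220 minutes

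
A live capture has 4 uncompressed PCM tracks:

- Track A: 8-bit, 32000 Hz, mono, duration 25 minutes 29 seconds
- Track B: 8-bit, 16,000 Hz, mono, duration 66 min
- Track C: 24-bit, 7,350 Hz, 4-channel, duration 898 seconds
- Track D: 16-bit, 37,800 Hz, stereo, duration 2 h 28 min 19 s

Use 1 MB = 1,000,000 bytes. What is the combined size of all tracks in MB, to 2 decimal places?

1537.02 MB

Track A: 25 minutes 29 seconds = 1,529 s; 32,000 × 1,529 × 1 × 1 = 48,928,000 bytes.
Track B: 66 min = 3,960 s; 16,000 × 3,960 × 1 × 1 = 63,360,000 bytes.
Track C: 7,350 × 898 × 3 × 4 = 79,203,600 bytes.
Track D: 2 h 28 min 19 s = 8,899 s; 37,800 × 8,899 × 2 × 2 = 1,345,528,800 bytes.
Total = 1,537,020,400 bytes = 1537.02 MB.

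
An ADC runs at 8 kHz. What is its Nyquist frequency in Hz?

Nyquist frequency = sample rate / 2 = 8,000 / 2 = 4,000 Hz.

4,000 Hz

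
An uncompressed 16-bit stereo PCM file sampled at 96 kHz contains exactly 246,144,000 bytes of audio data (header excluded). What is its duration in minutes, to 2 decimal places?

Byte rate = 96,000 × 2 × 2 = 384,000 bytes/s.
Duration = 246,144,000 / 384,000 = 641 s.
641 s / 60 = 10.68 minutes.

10.68 minutes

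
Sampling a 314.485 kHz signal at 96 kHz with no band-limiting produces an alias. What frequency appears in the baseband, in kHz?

26.485 kHz

Nyquist = 96,000/2 = 48,000 Hz; 314,485 Hz exceeds it.
Alias = |314,485 − 3×96,000| = |314,485 − 288,000| = 26,485 Hz = 26.485 kHz.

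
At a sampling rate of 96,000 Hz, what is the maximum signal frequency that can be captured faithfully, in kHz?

48 kHz

Nyquist frequency = sample rate / 2 = 96,000 / 2 = 48 kHz.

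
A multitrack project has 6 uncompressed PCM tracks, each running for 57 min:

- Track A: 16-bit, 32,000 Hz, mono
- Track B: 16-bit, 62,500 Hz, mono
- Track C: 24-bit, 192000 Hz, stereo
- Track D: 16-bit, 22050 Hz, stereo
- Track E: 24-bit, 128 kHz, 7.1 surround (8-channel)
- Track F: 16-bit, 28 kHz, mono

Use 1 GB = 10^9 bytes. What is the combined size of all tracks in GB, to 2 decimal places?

15.59 GB

57 min = 3,420 s.
Track A: 32,000 × 3,420 × 2 × 1 = 218,880,000 bytes.
Track B: 62,500 × 3,420 × 2 × 1 = 427,500,000 bytes.
Track C: 192,000 × 3,420 × 3 × 2 = 3,939,840,000 bytes.
Track D: 22,050 × 3,420 × 2 × 2 = 301,644,000 bytes.
Track E: 128,000 × 3,420 × 3 × 8 = 10,506,240,000 bytes.
Track F: 28,000 × 3,420 × 2 × 1 = 191,520,000 bytes.
Total = 15,585,624,000 bytes = 15.59 GB.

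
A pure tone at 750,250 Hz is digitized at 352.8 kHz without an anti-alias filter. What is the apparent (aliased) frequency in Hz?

44,650 Hz

Nyquist = 352,800/2 = 176,400 Hz; 750,250 Hz exceeds it.
Alias = |750,250 − 2×352,800| = |750,250 − 705,600| = 44,650 Hz.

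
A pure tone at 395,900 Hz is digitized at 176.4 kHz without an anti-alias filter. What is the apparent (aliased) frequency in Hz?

Nyquist = 176,400/2 = 88,200 Hz; 395,900 Hz exceeds it.
Alias = |395,900 − 2×176,400| = |395,900 − 352,800| = 43,100 Hz.

43,100 Hz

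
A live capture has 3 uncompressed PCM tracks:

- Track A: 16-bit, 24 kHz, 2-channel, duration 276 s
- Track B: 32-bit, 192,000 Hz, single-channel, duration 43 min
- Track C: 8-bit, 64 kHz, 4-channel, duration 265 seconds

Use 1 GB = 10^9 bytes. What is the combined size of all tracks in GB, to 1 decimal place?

2.1 GB

Track A: 24,000 × 276 × 2 × 2 = 26,496,000 bytes.
Track B: 43 min = 2,580 s; 192,000 × 2,580 × 4 × 1 = 1,981,440,000 bytes.
Track C: 64,000 × 265 × 1 × 4 = 67,840,000 bytes.
Total = 2,075,776,000 bytes = 2.1 GB.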